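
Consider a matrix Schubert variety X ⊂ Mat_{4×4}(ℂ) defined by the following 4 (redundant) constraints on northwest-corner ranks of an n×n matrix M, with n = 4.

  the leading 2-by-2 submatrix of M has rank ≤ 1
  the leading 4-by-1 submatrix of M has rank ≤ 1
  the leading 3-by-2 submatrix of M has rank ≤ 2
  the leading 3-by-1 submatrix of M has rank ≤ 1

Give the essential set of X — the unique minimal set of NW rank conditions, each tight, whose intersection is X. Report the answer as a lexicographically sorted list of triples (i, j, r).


Recovering R(i,j) via the rank-extension bound from the 4 conditions:

  i=1: 1 | 1 | 1 | 1
  i=2: 1 | 1 | 2 | 2
  i=3: 1 | 2 | 3 | 3
  i=4: 1 | 2 | 3 | 4

second differences of R give the permutation w = (1, 3, 2, 4).

Fulton essential set (the sole Rothe cell):

[(2, 2, 1)]


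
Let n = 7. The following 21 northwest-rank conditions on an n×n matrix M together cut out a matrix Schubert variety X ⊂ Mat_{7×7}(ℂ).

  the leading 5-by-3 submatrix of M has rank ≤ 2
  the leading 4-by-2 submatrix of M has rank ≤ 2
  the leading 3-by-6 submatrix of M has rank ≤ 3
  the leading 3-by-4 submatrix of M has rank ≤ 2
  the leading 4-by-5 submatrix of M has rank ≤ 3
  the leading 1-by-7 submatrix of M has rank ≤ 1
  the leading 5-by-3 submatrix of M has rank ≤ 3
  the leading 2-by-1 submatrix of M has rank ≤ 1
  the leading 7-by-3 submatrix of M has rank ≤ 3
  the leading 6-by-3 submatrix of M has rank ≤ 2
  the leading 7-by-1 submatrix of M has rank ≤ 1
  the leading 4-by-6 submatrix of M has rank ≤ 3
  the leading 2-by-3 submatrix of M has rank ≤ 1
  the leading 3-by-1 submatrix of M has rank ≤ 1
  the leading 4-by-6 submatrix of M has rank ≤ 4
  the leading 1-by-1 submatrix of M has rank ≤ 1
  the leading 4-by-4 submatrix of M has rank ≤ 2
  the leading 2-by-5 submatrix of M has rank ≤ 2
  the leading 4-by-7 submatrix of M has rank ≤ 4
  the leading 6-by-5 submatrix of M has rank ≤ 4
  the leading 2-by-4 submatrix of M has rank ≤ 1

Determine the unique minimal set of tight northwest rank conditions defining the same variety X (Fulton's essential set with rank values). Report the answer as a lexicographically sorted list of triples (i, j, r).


Propagating the 21 rank bounds to every northwest block:

  1, 1, 1, 1, 1, 1, 1
  1, 1, 1, 1, 2, 2, 2
  1, 2, 2, 2, 3, 3, 3
  1, 2, 2, 2, 3, 3, 4
  1, 2, 2, 3, 4, 4, 5
  1, 2, 2, 3, 4, 5, 6
  1, 2, 3, 4, 5, 6, 7

reading off 1-entries of Δ²R: w = (1, 5, 2, 7, 4, 6, 3).

|D(w)|=8, |Ess(w)|=4:

[(2, 4, 1), (4, 4, 2), (4, 6, 3), (6, 3, 2)]


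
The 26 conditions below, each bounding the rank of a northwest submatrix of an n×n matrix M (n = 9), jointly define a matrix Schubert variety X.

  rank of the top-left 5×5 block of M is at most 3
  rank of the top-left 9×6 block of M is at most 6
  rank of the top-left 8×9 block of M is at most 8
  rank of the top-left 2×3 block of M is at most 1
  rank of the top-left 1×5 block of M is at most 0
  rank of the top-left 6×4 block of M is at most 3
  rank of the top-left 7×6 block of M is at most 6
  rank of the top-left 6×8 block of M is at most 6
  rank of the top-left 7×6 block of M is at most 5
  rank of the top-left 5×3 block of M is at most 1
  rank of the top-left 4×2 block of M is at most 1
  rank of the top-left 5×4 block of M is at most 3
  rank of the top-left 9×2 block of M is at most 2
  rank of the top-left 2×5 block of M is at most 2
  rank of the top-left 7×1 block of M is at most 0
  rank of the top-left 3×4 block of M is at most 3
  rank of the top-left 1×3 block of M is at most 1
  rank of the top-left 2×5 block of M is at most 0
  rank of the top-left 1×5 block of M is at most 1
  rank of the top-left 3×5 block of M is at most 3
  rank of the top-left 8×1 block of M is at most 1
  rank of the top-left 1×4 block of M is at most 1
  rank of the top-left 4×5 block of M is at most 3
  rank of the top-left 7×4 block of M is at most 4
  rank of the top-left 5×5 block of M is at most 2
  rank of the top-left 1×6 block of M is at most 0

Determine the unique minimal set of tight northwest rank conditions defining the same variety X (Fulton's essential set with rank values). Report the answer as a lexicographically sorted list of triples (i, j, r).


Recovering R(i,j) via the rank-extension bound from the 26 conditions:

  row 1: 0  0  0  0  0  0  1  1  1
  row 2: 0  0  0  0  0  1  2  2  2
  row 3: 0  1  1  1  1  2  3  3  3
  row 4: 0  1  1  2  2  3  4  4  4
  row 5: 0  1  1  2  2  3  4  5  5
  row 6: 0  1  2  3  3  4  5  6  6
  row 7: 0  1  2  3  4  5  6  7  7
  row 8: 1  2  3  4  5  6  7  8  8
  row 9: 1  2  3  4  5  6  7  8  9

reading off 1-entries of Δ²R: w = (7, 6, 2, 4, 8, 3, 5, 1, 9).

Rothe diagram D(w) (19 cells), 5 SE-corners (essential conditions):

[(1, 6, 0), (2, 5, 0), (5, 3, 1), (5, 5, 2), (7, 1, 0)]


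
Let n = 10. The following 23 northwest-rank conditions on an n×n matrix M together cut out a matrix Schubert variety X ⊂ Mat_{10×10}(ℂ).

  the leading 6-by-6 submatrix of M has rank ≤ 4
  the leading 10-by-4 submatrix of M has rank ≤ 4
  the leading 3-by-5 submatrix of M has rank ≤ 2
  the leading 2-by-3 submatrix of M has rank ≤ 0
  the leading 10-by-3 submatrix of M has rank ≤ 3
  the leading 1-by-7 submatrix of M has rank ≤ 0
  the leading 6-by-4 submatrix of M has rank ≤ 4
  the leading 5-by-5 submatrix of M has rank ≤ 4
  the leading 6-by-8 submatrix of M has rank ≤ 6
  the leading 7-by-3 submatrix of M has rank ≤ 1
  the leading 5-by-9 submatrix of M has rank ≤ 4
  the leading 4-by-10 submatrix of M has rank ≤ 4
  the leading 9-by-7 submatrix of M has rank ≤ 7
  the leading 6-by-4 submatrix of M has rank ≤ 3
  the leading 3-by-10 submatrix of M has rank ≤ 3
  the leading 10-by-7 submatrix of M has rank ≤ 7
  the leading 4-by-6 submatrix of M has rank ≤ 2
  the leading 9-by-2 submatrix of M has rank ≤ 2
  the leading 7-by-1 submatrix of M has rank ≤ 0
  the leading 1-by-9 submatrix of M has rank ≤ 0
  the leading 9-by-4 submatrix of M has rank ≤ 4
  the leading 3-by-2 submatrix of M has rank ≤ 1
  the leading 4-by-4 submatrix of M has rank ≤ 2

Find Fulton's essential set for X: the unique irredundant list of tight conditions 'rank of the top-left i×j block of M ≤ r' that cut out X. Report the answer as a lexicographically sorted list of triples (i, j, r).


Propagating the 23 rank bounds to every northwest block:

  i=1: 0 0 0 0 0 0 0 0 0 1
  i=2: 0 0 0 1 1 1 1 1 1 2
  i=3: 0 1 1 2 2 2 2 2 2 3
  i=4: 0 1 1 2 2 2 3 3 3 4
  i=5: 0 1 1 2 3 3 4 4 4 5
  i=6: 0 1 1 2 3 4 5 5 5 6
  i=7: 0 1 1 2 3 4 5 6 6 7
  i=8: 1 2 2 3 4 5 6 7 7 8
  i=9: 1 2 3 4 5 6 7 8 8 9
  i=10: 1 2 3 4 5 6 7 8 9 10

reading off 1-entries of Δ²R: w = (10, 4, 2, 7, 5, 6, 8, 1, 3, 9).

Rothe diagram D(w) (23 cells), 5 SE-corners (essential conditions):

[(1, 9, 0), (2, 3, 0), (4, 6, 2), (7, 1, 0), (7, 3, 1)]


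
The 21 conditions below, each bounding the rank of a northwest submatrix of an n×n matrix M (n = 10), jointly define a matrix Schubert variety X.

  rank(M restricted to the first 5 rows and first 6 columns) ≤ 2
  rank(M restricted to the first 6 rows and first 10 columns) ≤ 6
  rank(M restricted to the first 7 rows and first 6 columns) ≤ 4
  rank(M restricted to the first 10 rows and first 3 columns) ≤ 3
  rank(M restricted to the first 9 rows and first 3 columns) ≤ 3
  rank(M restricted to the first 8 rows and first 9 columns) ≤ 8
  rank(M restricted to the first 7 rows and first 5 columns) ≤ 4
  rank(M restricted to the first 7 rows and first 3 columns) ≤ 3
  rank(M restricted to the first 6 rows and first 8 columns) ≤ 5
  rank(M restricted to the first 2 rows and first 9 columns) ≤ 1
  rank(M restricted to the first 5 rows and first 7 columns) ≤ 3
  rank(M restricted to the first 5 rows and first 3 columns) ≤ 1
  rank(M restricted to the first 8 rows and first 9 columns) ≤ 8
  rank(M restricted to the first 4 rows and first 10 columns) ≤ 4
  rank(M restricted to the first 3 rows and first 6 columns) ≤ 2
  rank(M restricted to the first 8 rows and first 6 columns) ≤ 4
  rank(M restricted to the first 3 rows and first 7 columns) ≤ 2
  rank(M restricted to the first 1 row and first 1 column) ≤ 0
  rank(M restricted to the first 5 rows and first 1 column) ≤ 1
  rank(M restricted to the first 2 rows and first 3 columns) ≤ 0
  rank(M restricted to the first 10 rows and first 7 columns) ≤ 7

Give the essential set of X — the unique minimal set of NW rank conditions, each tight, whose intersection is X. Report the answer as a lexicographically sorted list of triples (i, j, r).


Reconstructing r_w from the 21 given conditions:

  row 1: 0, 0, 0, 1, 1, 1, 1, 1, 1, 1
  row 2: 0, 0, 0, 1, 1, 1, 1, 1, 1, 2
  row 3: 1, 1, 1, 2, 2, 2, 2, 2, 2, 3
  row 4: 1, 1, 1, 2, 2, 2, 3, 3, 3, 4
  row 5: 1, 1, 1, 2, 2, 2, 3, 4, 4, 5
  row 6: 1, 2, 2, 3, 3, 3, 4, 5, 5, 6
  row 7: 1, 2, 3, 4, 4, 4, 5, 6, 6, 7
  row 8: 1, 2, 3, 4, 4, 4, 5, 6, 7, 8
  row 9: 1, 2, 3, 4, 5, 5, 6, 7, 8, 9
  row 10: 1, 2, 3, 4, 5, 6, 7, 8, 9, 10

so w = (4, 10, 1, 7, 8, 2, 3, 9, 5, 6).

Rothe diagram D(w) (21 cells), 5 SE-corners (essential conditions):

[(2, 3, 0), (2, 9, 1), (5, 3, 1), (5, 6, 2), (8, 6, 4)]


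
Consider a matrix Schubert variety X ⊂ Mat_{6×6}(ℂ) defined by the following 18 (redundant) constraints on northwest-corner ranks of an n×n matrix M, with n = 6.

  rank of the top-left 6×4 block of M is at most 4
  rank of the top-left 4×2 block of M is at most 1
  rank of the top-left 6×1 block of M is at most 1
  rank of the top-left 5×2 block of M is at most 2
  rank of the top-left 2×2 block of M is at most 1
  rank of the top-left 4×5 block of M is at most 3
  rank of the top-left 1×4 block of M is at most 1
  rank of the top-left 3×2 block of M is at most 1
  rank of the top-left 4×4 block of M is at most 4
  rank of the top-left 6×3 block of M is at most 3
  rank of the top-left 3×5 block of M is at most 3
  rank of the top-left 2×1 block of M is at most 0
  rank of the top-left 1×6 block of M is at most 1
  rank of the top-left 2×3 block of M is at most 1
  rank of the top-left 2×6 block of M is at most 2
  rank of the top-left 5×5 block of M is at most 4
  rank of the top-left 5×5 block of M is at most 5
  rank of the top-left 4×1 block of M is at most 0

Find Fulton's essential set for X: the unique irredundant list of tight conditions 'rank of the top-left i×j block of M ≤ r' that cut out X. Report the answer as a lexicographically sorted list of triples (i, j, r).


Propagating the 18 rank bounds to every northwest block:

  i=1: 0, 1, 1, 1, 1, 1
  i=2: 0, 1, 1, 2, 2, 2
  i=3: 0, 1, 2, 3, 3, 3
  i=4: 0, 1, 2, 3, 3, 4
  i=5: 1, 2, 3, 4, 4, 5
  i=6: 1, 2, 3, 4, 5, 6

reading off 1-entries of Δ²R: w = (2, 4, 3, 6, 1, 5).

Rothe diagram D(w) (6 cells), 3 SE-corners (essential conditions):

[(2, 3, 1), (4, 1, 0), (4, 5, 3)]


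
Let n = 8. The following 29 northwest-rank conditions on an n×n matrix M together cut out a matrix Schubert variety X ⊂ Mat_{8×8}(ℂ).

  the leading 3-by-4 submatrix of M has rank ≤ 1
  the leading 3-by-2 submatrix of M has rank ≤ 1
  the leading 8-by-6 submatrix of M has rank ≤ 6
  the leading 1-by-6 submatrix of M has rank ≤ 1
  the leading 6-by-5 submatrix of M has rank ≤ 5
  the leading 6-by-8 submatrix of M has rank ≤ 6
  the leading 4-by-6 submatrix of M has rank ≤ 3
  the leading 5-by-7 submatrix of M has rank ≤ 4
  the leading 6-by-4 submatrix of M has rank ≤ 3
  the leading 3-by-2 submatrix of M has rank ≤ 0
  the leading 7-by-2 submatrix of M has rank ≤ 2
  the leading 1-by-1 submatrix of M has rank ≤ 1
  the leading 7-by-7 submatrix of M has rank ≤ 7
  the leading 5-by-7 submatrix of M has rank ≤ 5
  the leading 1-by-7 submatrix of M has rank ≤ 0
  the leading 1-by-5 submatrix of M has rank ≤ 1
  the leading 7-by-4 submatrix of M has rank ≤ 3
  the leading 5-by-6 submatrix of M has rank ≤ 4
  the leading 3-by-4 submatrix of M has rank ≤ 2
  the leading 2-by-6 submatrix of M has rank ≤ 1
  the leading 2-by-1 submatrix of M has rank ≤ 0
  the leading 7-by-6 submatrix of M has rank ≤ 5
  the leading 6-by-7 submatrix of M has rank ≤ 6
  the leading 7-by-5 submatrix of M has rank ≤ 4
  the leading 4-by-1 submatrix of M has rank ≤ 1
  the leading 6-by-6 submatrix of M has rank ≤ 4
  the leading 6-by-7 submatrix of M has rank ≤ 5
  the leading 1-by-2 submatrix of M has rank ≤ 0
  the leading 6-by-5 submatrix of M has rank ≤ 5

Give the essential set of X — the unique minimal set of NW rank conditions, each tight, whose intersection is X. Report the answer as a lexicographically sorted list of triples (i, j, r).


Recovering R(i,j) via the rank-extension bound from the 29 conditions:

  i=1: 0, 0, 0, 0, 0, 0, 0, 1
  i=2: 0, 0, 1, 1, 1, 1, 1, 2
  i=3: 0, 0, 1, 1, 2, 2, 2, 3
  i=4: 1, 1, 2, 2, 3, 3, 3, 4
  i=5: 1, 2, 3, 3, 4, 4, 4, 5
  i=6: 1, 2, 3, 3, 4, 4, 5, 6
  i=7: 1, 2, 3, 3, 4, 5, 6, 7
  i=8: 1, 2, 3, 4, 5, 6, 7, 8

giving w = (8, 3, 5, 1, 2, 7, 6, 4) via Δ²R.

ℓ(w)=15; the 5 essential cells (i,j,r):

[(1, 7, 0), (3, 2, 0), (3, 4, 1), (6, 6, 4), (7, 4, 3)]


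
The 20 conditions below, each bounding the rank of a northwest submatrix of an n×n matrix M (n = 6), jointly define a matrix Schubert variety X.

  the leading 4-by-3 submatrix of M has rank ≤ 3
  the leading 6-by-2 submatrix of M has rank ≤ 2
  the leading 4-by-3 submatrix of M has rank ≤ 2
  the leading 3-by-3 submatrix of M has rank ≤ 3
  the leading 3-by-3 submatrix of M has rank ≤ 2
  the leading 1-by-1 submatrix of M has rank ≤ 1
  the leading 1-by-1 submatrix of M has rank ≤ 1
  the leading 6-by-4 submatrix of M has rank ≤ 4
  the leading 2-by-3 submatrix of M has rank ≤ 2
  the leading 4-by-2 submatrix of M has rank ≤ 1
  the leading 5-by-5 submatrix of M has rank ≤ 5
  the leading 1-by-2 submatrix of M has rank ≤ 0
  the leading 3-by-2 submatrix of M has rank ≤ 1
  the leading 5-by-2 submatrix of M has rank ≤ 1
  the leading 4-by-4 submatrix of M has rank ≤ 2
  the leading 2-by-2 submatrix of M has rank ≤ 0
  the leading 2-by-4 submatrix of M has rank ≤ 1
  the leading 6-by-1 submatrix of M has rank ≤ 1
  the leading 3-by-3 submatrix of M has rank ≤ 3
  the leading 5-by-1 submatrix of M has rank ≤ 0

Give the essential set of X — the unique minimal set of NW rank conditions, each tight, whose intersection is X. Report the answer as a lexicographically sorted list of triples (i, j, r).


Reconstructing r_w from the 20 given conditions:

  R[1]: 0, 0, 1, 1, 1, 1
  R[2]: 0, 0, 1, 1, 2, 2
  R[3]: 0, 1, 2, 2, 3, 3
  R[4]: 0, 1, 2, 2, 3, 4
  R[5]: 0, 1, 2, 3, 4, 5
  R[6]: 1, 2, 3, 4, 5, 6

the unique w with this rank table is (3, 5, 2, 6, 4, 1).

|D(w)|=9, |Ess(w)|=4:

[(2, 2, 0), (2, 4, 1), (4, 4, 2), (5, 1, 0)]


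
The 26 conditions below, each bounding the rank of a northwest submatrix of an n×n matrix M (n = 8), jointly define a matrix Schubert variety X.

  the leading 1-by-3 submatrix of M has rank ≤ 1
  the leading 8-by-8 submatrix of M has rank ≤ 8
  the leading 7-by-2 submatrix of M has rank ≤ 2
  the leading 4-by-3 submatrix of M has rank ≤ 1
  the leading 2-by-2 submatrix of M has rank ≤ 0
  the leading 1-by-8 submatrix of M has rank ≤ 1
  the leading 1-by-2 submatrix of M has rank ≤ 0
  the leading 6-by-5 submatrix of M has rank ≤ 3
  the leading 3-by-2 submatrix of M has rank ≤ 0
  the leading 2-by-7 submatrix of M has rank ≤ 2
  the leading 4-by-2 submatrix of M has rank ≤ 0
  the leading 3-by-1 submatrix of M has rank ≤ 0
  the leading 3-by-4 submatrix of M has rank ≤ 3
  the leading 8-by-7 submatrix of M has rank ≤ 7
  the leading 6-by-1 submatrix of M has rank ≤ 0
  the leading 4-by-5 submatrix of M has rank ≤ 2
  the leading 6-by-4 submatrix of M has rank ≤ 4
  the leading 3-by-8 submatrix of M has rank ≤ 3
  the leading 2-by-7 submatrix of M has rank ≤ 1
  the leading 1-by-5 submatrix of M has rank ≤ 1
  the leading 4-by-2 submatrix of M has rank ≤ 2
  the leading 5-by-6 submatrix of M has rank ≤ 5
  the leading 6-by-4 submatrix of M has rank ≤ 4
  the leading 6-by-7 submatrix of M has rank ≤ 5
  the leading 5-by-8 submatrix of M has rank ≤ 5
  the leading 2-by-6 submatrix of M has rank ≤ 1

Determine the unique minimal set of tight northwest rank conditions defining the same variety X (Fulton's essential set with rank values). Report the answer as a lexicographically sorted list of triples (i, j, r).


The tightest implied rank at each (i,j), from the 26 conditions:

  row 1: 0 0 1 1 1 1 1 1
  row 2: 0 0 1 1 1 1 1 2
  row 3: 0 0 1 2 2 2 2 3
  row 4: 0 0 1 2 2 3 3 4
  row 5: 0 1 2 3 3 4 4 5
  row 6: 0 1 2 3 3 4 5 6
  row 7: 1 2 3 4 4 5 6 7
  row 8: 1 2 3 4 5 6 7 8

so w = (3, 8, 4, 6, 2, 7, 1, 5).

D(w) has 16 cells with 5 SE-corners; essential set:

[(2, 7, 1), (4, 2, 0), (4, 5, 2), (6, 1, 0), (6, 5, 3)]


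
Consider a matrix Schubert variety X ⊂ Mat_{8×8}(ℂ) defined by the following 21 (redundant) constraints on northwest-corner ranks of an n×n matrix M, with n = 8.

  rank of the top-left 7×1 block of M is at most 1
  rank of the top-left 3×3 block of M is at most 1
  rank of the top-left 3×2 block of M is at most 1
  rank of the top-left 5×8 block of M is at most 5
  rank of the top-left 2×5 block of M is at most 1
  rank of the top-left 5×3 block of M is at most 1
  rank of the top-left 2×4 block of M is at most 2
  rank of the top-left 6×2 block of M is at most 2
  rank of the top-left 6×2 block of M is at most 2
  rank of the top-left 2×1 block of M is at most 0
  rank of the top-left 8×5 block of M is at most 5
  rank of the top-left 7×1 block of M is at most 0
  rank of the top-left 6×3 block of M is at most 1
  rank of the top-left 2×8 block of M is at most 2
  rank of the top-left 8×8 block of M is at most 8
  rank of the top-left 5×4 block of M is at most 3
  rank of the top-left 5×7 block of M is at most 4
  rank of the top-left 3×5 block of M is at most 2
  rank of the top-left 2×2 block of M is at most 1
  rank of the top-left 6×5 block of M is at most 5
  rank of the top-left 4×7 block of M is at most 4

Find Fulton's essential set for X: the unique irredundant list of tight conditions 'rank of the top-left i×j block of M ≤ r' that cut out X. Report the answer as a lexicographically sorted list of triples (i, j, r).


Recovering R(i,j) via the rank-extension bound from the 21 conditions:

  i=1: 0, 1, 1, 1, 1, 1, 1, 1
  i=2: 0, 1, 1, 1, 1, 2, 2, 2
  i=3: 0, 1, 1, 2, 2, 3, 3, 3
  i=4: 0, 1, 1, 2, 3, 4, 4, 4
  i=5: 0, 1, 1, 2, 3, 4, 4, 5
  i=6: 0, 1, 1, 2, 3, 4, 5, 6
  i=7: 0, 1, 2, 3, 4, 5, 6, 7
  i=8: 1, 2, 3, 4, 5, 6, 7, 8

reading off 1-entries of Δ²R: w = (2, 6, 4, 5, 8, 7, 3, 1).

ℓ(w)=15; the 4 essential cells (i,j,r):

[(2, 5, 1), (5, 7, 4), (6, 3, 1), (7, 1, 0)]


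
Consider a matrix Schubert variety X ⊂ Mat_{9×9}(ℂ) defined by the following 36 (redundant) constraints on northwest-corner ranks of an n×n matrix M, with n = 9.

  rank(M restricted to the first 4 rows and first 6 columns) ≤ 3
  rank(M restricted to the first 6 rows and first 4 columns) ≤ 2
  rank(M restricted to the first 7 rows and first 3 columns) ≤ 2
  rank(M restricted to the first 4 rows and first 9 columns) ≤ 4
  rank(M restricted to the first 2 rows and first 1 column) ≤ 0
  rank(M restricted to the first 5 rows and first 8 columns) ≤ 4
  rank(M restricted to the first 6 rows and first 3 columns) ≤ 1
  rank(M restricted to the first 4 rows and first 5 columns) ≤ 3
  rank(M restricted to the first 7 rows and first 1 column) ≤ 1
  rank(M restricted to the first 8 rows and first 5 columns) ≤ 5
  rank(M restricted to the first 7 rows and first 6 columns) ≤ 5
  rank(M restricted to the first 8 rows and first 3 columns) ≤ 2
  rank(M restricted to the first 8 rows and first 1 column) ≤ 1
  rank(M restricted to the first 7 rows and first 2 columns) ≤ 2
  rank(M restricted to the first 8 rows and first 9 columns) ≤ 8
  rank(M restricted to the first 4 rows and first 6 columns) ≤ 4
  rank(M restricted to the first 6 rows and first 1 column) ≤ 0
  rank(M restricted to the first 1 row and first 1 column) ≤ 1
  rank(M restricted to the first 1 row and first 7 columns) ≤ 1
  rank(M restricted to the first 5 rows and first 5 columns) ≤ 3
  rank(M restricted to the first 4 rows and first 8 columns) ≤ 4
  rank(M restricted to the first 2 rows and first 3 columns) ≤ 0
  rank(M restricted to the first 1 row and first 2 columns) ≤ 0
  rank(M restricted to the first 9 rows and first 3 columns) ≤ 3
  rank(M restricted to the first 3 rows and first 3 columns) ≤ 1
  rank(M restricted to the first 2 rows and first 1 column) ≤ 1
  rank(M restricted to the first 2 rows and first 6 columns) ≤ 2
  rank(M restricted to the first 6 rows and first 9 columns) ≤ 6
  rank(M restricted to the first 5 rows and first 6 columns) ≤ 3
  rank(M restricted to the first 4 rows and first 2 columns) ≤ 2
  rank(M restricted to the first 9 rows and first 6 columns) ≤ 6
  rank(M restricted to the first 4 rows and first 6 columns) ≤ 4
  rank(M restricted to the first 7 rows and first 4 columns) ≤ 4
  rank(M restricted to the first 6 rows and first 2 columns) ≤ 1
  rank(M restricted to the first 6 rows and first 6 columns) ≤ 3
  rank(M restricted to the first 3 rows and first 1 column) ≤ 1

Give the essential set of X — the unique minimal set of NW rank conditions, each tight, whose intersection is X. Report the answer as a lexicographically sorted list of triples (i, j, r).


Recovering R(i,j) via the rank-extension bound from the 36 conditions:

  row 1: 0 0 0 1 1 1 1 1 1
  row 2: 0 0 0 1 2 2 2 2 2
  row 3: 0 1 1 2 3 3 3 3 3
  row 4: 0 1 1 2 3 3 4 4 4
  row 5: 0 1 1 2 3 3 4 4 5
  row 6: 0 1 1 2 3 3 4 5 6
  row 7: 1 2 2 3 4 4 5 6 7
  row 8: 1 2 2 3 4 5 6 7 8
  row 9: 1 2 3 4 5 6 7 8 9

so w = (4, 5, 2, 7, 9, 8, 1, 6, 3).

Rothe diagram D(w) (18 cells), 6 SE-corners (essential conditions):

[(2, 3, 0), (5, 8, 4), (6, 1, 0), (6, 3, 1), (6, 6, 3), (8, 3, 2)]


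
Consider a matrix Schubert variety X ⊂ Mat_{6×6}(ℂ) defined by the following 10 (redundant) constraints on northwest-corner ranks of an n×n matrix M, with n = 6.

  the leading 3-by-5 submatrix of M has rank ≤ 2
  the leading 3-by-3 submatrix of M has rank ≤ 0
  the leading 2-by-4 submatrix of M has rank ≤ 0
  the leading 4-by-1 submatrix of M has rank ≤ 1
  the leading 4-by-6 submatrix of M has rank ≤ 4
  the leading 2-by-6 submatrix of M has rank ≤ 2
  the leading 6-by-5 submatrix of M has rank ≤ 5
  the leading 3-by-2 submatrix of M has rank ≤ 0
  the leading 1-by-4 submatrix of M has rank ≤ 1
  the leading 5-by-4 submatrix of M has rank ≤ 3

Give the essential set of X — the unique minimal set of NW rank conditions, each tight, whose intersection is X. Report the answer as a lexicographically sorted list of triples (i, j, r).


Reconstructing r_w from the 10 given conditions:

  row 1: 0  0  0  0  1  1
  row 2: 0  0  0  0  1  2
  row 3: 0  0  0  1  2  3
  row 4: 1  1  1  2  3  4
  row 5: 1  2  2  3  4  5
  row 6: 1  2  3  4  5  6

the unique w with this rank table is (5, 6, 4, 1, 2, 3).

ℓ(w)=11; the 2 essential cells (i,j,r):

[(2, 4, 0), (3, 3, 0)]


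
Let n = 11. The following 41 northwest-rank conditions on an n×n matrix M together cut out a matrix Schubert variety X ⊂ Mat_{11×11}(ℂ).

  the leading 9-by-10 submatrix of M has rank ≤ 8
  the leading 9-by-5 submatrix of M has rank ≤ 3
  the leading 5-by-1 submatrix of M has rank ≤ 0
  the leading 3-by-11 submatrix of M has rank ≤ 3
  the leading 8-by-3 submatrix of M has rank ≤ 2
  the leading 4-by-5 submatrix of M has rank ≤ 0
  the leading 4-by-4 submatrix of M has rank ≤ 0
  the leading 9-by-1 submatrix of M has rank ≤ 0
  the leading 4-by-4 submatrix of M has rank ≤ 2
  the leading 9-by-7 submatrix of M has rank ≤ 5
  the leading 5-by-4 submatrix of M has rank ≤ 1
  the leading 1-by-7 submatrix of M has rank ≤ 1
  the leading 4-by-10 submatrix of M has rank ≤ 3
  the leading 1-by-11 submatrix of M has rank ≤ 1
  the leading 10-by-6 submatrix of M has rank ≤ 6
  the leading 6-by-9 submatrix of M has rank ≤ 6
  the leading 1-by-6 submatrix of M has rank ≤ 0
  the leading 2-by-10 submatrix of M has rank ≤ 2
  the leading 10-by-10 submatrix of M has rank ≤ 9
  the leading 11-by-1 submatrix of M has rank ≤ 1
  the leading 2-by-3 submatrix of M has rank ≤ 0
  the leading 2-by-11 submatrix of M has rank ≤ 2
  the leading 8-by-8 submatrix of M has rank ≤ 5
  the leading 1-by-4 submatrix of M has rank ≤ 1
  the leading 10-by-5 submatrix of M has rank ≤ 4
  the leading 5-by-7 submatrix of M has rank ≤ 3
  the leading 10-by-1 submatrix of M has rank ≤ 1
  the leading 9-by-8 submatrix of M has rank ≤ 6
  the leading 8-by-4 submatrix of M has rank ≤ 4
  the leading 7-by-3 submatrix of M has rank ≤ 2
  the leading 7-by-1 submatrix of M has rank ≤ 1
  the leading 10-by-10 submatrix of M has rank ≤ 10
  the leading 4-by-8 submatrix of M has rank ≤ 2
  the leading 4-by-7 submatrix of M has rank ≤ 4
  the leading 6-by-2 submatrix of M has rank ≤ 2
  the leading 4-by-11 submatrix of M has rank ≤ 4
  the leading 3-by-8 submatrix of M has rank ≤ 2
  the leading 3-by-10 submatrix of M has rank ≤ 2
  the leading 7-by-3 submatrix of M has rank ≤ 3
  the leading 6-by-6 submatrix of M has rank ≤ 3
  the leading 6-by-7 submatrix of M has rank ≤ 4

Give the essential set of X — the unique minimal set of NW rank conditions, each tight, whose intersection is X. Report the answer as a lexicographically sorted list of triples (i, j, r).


Reconstructing r_w from the 41 given conditions:

  row 1: 0 0 0 0 0 0 1 1 1 1 1
  row 2: 0 0 0 0 0 1 2 2 2 2 2
  row 3: 0 0 0 0 0 1 2 2 2 2 3
  row 4: 0 0 0 0 0 1 2 2 3 3 4
  row 5: 0 1 1 1 1 2 3 3 4 4 5
  row 6: 0 1 2 2 2 3 4 4 5 5 6
  row 7: 0 1 2 3 3 4 5 5 6 6 7
  row 8: 0 1 2 3 3 4 5 5 6 7 8
  row 9: 0 1 2 3 3 4 5 6 7 8 9
  row 10: 1 2 3 4 4 5 6 7 8 9 10
  row 11: 1 2 3 4 5 6 7 8 9 10 11

hence w(1..11) = (7, 6, 11, 9, 2, 3, 4, 10, 8, 1, 5).

ℓ(w)=33; the 7 essential cells (i,j,r):

[(1, 6, 0), (3, 10, 2), (4, 5, 0), (4, 8, 2), (8, 8, 5), (9, 1, 0), (9, 5, 3)]


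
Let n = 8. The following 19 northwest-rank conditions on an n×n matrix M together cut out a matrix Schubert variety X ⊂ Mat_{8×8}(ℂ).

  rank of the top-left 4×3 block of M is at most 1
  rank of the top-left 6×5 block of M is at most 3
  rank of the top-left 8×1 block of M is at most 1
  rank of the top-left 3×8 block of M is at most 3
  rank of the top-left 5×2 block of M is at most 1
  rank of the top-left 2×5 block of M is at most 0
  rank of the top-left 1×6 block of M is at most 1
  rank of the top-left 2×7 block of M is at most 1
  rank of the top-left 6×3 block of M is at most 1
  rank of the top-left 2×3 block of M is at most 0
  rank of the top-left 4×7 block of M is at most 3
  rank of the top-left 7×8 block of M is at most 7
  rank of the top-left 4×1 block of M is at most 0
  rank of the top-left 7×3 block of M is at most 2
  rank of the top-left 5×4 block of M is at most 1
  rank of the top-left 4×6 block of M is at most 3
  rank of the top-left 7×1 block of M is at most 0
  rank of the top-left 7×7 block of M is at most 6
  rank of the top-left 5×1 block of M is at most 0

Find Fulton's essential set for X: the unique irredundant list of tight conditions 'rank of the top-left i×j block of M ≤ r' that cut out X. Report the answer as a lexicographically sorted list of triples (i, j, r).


Propagating the 19 rank bounds to every northwest block:

  R[1]: 0 | 0 | 0 | 0 | 0 | 1 | 1 | 1
  R[2]: 0 | 0 | 0 | 0 | 0 | 1 | 1 | 2
  R[3]: 0 | 1 | 1 | 1 | 1 | 2 | 2 | 3
  R[4]: 0 | 1 | 1 | 1 | 2 | 3 | 3 | 4
  R[5]: 0 | 1 | 1 | 1 | 2 | 3 | 4 | 5
  R[6]: 0 | 1 | 1 | 2 | 3 | 4 | 5 | 6
  R[7]: 0 | 1 | 2 | 3 | 4 | 5 | 6 | 7
  R[8]: 1 | 2 | 3 | 4 | 5 | 6 | 7 | 8

hence w(1..8) = (6, 8, 2, 5, 7, 4, 3, 1).

Fulton essential set (5 of the 21 Rothe cells):

[(2, 5, 0), (2, 7, 1), (5, 4, 1), (6, 3, 1), (7, 1, 0)]


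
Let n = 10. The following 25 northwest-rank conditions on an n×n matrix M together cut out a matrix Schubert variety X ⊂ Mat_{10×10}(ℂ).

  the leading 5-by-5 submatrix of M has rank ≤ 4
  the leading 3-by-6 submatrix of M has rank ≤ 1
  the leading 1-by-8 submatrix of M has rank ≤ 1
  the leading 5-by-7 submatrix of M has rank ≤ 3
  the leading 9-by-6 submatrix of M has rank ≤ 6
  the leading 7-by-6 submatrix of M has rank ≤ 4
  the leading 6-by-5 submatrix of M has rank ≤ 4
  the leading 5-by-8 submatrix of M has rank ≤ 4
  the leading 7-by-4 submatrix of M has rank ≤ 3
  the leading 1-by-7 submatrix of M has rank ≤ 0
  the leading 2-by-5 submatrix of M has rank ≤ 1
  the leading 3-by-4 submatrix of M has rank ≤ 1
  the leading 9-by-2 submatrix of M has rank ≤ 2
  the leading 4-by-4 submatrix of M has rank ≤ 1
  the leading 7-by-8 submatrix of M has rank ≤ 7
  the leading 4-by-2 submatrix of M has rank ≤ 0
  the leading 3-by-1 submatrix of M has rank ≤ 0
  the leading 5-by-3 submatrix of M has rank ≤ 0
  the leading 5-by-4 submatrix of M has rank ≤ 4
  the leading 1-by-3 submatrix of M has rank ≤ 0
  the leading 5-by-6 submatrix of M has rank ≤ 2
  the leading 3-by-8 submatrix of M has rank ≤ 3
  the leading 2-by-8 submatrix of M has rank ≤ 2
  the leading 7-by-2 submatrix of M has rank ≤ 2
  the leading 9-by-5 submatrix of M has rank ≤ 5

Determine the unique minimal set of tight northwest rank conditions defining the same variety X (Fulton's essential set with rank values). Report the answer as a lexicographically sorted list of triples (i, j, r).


Propagating the 25 rank bounds to every northwest block:

  i=1: 0  0  0  0  0  0  0  1  1  1
  i=2: 0  0  0  1  1  1  1  2  2  2
  i=3: 0  0  0  1  1  1  2  3  3  3
  i=4: 0  0  0  1  2  2  3  4  4  4
  i=5: 0  0  0  1  2  2  3  4  5  5
  i=6: 1  1  1  2  3  3  4  5  6  6
  i=7: 1  2  2  3  4  4  5  6  7  7
  i=8: 1  2  3  4  5  5  6  7  8  8
  i=9: 1  2  3  4  5  6  7  8  9  9
  i=10: 1  2  3  4  5  6  7  8  9  10

so w = (8, 4, 7, 5, 9, 1, 2, 3, 6, 10).

4 SE-corners of the 22-cell Rothe diagram give Ess(w):

[(1, 7, 0), (3, 6, 1), (5, 3, 0), (5, 6, 2)]


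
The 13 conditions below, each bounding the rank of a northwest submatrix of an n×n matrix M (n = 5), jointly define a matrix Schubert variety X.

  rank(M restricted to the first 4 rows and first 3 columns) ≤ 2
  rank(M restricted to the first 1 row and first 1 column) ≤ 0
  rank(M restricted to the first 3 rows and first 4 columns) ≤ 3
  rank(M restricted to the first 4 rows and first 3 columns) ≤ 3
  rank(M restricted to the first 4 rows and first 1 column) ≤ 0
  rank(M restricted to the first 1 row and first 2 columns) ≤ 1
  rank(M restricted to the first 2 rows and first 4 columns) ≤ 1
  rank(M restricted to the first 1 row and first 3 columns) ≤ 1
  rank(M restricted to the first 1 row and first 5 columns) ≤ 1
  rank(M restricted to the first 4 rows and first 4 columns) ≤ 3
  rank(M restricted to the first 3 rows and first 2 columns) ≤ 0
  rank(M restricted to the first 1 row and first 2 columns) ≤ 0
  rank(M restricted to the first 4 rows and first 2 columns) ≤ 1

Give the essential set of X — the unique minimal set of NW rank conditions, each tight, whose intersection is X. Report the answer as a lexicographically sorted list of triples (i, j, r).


Reconstructing r_w from the 13 given conditions:

  i=1: 0  0  1  1  1
  i=2: 0  0  1  1  2
  i=3: 0  0  1  2  3
  i=4: 0  1  2  3  4
  i=5: 1  2  3  4  5

giving w = (3, 5, 4, 2, 1) via Δ²R.

D(w) has 8 cells with 3 SE-corners; essential set:

[(2, 4, 1), (3, 2, 0), (4, 1, 0)]


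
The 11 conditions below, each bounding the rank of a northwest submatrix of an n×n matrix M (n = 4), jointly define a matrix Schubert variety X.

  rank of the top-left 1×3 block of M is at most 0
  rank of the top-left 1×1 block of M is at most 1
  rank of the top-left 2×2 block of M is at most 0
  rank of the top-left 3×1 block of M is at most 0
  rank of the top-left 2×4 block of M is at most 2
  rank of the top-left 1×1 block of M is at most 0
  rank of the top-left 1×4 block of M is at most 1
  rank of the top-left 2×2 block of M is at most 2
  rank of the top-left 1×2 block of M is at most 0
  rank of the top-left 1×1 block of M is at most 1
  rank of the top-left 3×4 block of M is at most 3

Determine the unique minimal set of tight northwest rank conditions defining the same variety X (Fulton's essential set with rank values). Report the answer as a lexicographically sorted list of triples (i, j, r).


Reconstructing r_w from the 11 given conditions:

  i=1: 0 0 0 1
  i=2: 0 0 1 2
  i=3: 0 1 2 3
  i=4: 1 2 3 4

so w = (4, 3, 2, 1).

Fulton essential set (3 of the 6 Rothe cells):

[(1, 3, 0), (2, 2, 0), (3, 1, 0)]


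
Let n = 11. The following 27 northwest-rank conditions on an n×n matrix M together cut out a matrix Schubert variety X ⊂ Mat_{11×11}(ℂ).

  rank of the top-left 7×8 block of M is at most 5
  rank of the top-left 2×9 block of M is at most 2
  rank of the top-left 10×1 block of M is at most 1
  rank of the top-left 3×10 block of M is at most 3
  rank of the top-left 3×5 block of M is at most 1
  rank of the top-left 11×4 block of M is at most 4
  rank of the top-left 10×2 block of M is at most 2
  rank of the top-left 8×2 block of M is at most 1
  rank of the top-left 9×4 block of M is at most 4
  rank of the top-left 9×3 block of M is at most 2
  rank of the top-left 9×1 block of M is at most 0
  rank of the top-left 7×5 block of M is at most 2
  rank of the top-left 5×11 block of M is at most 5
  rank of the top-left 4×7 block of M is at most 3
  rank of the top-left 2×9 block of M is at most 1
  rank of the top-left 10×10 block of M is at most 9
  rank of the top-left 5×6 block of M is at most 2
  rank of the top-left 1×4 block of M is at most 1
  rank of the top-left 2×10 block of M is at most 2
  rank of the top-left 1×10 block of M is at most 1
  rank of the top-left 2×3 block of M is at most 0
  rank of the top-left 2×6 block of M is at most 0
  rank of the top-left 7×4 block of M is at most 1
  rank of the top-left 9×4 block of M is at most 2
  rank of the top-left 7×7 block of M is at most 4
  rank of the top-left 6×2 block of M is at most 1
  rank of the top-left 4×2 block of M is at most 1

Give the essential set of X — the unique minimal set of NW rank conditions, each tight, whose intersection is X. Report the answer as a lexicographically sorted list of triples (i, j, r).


Rank table r_w(11×11) implied by the 27 constraints:

  row 1: 0  0  0  0  0  0  1  1  1  1  1
  row 2: 0  0  0  0  0  0  1  1  1  2  2
  row 3: 0  1  1  1  1  1  2  2  2  3  3
  row 4: 0  1  1  1  2  2  3  3  3  4  4
  row 5: 0  1  1  1  2  2  3  4  4  5  5
  row 6: 0  1  1  1  2  3  4  5  5  6  6
  row 7: 0  1  1  1  2  3  4  5  6  7  7
  row 8: 0  1  2  2  3  4  5  6  7  8  8
  row 9: 0  1  2  2  3  4  5  6  7  8  9
  row 10: 1  2  3  3  4  5  6  7  8  9  10
  row 11: 1  2  3  4  5  6  7  8  9  10  11

the unique w with this rank table is (7, 10, 2, 5, 8, 6, 9, 3, 11, 1, 4).

ℓ(w)=31; the 6 essential cells (i,j,r):

[(2, 6, 0), (2, 9, 1), (5, 6, 2), (7, 4, 1), (9, 1, 0), (9, 4, 2)]


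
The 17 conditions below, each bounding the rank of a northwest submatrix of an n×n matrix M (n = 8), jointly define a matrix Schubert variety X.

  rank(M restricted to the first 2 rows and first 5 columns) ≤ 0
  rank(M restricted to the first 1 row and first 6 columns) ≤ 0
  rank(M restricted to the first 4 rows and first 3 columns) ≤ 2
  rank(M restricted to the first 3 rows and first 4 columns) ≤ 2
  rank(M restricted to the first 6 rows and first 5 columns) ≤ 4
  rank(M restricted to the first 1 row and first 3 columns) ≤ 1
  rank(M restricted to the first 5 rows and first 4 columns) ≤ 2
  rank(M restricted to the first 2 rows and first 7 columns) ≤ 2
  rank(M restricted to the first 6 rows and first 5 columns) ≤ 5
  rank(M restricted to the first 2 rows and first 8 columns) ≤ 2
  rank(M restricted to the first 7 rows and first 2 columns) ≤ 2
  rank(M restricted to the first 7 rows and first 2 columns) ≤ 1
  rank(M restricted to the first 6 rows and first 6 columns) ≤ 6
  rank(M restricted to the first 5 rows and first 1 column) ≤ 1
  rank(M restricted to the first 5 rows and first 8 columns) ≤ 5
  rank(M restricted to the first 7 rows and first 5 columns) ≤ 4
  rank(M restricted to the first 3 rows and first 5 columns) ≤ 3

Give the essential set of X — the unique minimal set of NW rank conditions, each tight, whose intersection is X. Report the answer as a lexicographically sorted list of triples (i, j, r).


Rank table r_w(8×8) implied by the 17 constraints:

  R[1]: 0  0  0  0  0  0  1  1
  R[2]: 0  0  0  0  0  1  2  2
  R[3]: 1  1  1  1  1  2  3  3
  R[4]: 1  1  2  2  2  3  4  4
  R[5]: 1  1  2  2  3  4  5  5
  R[6]: 1  1  2  3  4  5  6  6
  R[7]: 1  1  2  3  4  5  6  7
  R[8]: 1  2  3  4  5  6  7  8

reading off 1-entries of Δ²R: w = (7, 6, 1, 3, 5, 4, 8, 2).

4 SE-corners of the 16-cell Rothe diagram give Ess(w):

[(1, 6, 0), (2, 5, 0), (5, 4, 2), (7, 2, 1)]


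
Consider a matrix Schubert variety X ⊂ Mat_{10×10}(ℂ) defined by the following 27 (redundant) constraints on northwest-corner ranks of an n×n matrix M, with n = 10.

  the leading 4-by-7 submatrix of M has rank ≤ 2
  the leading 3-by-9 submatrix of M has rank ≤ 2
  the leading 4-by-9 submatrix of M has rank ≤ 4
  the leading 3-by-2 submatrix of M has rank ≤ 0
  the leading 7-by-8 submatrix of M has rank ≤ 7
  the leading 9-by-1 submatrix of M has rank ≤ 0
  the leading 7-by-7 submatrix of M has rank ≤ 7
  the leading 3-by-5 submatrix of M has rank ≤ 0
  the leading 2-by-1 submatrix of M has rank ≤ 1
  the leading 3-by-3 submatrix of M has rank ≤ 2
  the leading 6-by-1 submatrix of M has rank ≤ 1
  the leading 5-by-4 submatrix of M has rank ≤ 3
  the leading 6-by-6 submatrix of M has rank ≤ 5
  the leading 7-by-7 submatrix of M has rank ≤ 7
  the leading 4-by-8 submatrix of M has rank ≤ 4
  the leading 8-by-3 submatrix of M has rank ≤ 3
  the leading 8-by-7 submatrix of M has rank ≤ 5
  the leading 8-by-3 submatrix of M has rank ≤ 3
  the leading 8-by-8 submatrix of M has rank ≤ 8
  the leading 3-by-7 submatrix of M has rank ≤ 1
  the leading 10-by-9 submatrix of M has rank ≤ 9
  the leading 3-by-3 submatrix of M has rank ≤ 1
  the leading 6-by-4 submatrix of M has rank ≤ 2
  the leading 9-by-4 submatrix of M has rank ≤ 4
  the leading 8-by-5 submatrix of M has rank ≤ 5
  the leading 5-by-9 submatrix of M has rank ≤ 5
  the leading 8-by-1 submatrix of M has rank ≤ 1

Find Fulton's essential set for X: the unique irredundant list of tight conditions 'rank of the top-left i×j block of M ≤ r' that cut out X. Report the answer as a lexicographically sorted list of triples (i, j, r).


Computing R[i][j] = min implied NW-rank bound (n=10, 27 conditions):

  0 | 0 | 0 | 0 | 0 | 1 | 1 | 1 | 1 | 1
  0 | 0 | 0 | 0 | 0 | 1 | 1 | 2 | 2 | 2
  0 | 0 | 0 | 0 | 0 | 1 | 1 | 2 | 2 | 3
  0 | 1 | 1 | 1 | 1 | 2 | 2 | 3 | 3 | 4
  0 | 1 | 2 | 2 | 2 | 3 | 3 | 4 | 4 | 5
  0 | 1 | 2 | 2 | 3 | 4 | 4 | 5 | 5 | 6
  0 | 1 | 2 | 3 | 4 | 5 | 5 | 6 | 6 | 7
  0 | 1 | 2 | 3 | 4 | 5 | 5 | 6 | 7 | 8
  0 | 1 | 2 | 3 | 4 | 5 | 6 | 7 | 8 | 9
  1 | 2 | 3 | 4 | 5 | 6 | 7 | 8 | 9 | 10

giving w = (6, 8, 10, 2, 3, 5, 4, 9, 7, 1) via Δ²R.

Rothe diagram D(w) (26 cells), 6 SE-corners (essential conditions):

[(3, 5, 0), (3, 7, 1), (3, 9, 2), (6, 4, 2), (8, 7, 5), (9, 1, 0)]


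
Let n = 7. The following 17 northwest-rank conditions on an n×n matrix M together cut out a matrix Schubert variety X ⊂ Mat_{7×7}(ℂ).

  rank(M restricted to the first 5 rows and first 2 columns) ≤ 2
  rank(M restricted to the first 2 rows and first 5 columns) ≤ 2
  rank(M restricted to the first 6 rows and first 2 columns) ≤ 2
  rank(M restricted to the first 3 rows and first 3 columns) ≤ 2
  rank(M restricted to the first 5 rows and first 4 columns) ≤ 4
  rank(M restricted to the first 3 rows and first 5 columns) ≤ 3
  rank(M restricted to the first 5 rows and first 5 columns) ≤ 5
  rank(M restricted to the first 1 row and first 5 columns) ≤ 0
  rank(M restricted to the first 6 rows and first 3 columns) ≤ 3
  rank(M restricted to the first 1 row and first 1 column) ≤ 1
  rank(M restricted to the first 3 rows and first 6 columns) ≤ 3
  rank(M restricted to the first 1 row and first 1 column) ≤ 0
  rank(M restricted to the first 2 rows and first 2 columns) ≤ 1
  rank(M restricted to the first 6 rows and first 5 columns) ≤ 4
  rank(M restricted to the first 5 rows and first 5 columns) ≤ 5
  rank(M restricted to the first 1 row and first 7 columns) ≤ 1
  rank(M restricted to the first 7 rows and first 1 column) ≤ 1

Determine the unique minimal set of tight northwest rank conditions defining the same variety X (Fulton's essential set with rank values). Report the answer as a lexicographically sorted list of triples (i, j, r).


Reconstructing r_w from the 17 given conditions:

  i=1: 0, 0, 0, 0, 0, 1, 1
  i=2: 1, 1, 1, 1, 1, 2, 2
  i=3: 1, 2, 2, 2, 2, 3, 3
  i=4: 1, 2, 3, 3, 3, 4, 4
  i=5: 1, 2, 3, 4, 4, 5, 5
  i=6: 1, 2, 3, 4, 4, 5, 6
  i=7: 1, 2, 3, 4, 5, 6, 7

reading off 1-entries of Δ²R: w = (6, 1, 2, 3, 4, 7, 5).

Rothe diagram D(w) (6 cells), 2 SE-corners (essential conditions):

[(1, 5, 0), (6, 5, 4)]
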